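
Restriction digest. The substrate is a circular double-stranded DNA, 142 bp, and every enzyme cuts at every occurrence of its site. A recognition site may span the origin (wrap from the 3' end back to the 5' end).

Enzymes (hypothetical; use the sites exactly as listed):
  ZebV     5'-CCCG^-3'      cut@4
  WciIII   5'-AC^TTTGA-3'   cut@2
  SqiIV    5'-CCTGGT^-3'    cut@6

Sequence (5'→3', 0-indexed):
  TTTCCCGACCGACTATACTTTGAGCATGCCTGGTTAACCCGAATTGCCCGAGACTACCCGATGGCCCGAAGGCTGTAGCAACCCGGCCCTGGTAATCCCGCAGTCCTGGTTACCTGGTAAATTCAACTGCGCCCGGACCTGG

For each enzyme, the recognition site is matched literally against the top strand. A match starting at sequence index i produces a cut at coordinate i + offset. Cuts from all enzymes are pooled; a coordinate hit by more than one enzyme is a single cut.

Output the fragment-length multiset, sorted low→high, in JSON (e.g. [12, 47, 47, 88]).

[6,7,7,8,8,8,8,9,10,10,11,16,17,17]

Site scan:
  ZebV (CCCG, off=4): starts [3, 37, 46, 56, 64, 81, 96, 131] → cuts [7, 41, 50, 60, 68, 85, 100, 135]
  WciIII (ACTTTGA, off=2): starts [16] → cuts [18]
  SqiIV (CCTGGT, off=6): starts [28, 87, 104, 112, 137] → cuts [1, 34, 93, 110, 118]

All cut coordinates (distinct, sorted): [1, 7, 18, 34, 41, 50, 60, 68, 85, 93, 100, 110, 118, 135]

Fragments:
  1→7: 6 bp
  7→18: 11 bp
  18→34: 16 bp
  34→41: 7 bp
  41→50: 9 bp
  50→60: 10 bp
  60→68: 8 bp
  68→85: 17 bp
  85→93: 8 bp
  93→100: 7 bp
  100→110: 10 bp
  110→118: 8 bp
  118→135: 17 bp
  135→1 (wrap): 142-135+1 = 8 bp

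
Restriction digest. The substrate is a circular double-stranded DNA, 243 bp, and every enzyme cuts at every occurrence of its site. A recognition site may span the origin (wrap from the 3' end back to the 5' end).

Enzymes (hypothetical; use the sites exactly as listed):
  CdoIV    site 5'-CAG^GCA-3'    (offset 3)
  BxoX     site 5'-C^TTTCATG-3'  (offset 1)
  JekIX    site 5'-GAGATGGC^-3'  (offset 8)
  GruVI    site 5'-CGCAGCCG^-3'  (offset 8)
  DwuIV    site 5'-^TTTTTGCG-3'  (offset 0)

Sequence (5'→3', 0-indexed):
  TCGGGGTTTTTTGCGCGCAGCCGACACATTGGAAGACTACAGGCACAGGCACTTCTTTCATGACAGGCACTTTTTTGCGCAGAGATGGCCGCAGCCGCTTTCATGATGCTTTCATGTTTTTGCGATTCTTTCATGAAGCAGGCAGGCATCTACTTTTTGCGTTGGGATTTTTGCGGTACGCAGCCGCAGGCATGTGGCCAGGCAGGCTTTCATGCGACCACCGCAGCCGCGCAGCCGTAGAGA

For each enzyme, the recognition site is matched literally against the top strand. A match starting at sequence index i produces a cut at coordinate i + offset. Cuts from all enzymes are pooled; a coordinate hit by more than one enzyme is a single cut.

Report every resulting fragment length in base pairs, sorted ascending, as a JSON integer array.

Per-enzyme occurrences:
  CdoIV (CAGGCA, off=3): starts [39, 45, 63, 138, 142, 186, 198] → cuts [42, 48, 66, 141, 145, 189, 201]
  BxoX (CTTTCATG, off=1): starts [54, 97, 108, 127, 206] → cuts [55, 98, 109, 128, 207]
  JekIX (GAGATGGC, off=8): starts [81] → cuts [89]
  GruVI (CGCAGCCG, off=8): starts [15, 89, 178, 221, 229] → cuts [23, 97, 186, 229, 237]
  DwuIV (TTTTTGCG, off=0): starts [7, 71, 116, 153, 167] → cuts [7, 71, 116, 153, 167]

All cut coordinates (distinct, sorted): [7, 23, 42, 48, 55, 66, 71, 89, 97, 98, 109, 116, 128, 141, 145, 153, 167, 186, 189, 201, 207, 229, 237]

Fragments:
  7→23: 16 bp
  23→42: 19 bp
  42→48: 6 bp
  48→55: 7 bp
  55→66: 11 bp
  66→71: 5 bp
  71→89: 18 bp
  89→97: 8 bp
  97→98: 1 bp
  98→109: 11 bp
  109→116: 7 bp
  116→128: 12 bp
  128→141: 13 bp
  141→145: 4 bp
  145→153: 8 bp
  153→167: 14 bp
  167→186: 19 bp
  186→189: 3 bp
  189→201: 12 bp
  201→207: 6 bp
  207→229: 22 bp
  229→237: 8 bp
  237→7 (wrap): 243-237+7 = 13 bp

[1,3,4,5,6,6,7,7,8,8,8,11,11,12,12,13,13,14,16,18,19,19,22]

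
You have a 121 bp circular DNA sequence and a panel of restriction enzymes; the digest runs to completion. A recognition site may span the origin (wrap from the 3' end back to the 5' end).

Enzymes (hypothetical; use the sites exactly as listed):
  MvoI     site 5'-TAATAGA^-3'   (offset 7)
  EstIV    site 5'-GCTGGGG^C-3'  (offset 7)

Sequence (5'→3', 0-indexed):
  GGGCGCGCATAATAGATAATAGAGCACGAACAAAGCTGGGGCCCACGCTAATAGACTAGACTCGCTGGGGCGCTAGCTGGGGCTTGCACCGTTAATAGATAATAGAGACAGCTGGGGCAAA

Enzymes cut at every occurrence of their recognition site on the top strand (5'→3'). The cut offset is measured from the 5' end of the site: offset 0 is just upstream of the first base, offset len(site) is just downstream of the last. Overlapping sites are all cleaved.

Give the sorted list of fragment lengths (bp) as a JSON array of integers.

Site scan:
  MvoI TAATAGA/7: at [9, 16, 48, 92, 99] ⇒ [16, 23, 55, 99, 106]
  EstIV GCTGGGGC/7: at [34, 63, 75, 110] ⇒ [41, 70, 82, 117]

Pooled cuts: [16, 23, 41, 55, 70, 82, 99, 106, 117]

Fragments:
  16→23: 7 bp
  23→41: 18 bp
  41→55: 14 bp
  55→70: 15 bp
  70→82: 12 bp
  82→99: 17 bp
  99→106: 7 bp
  106→117: 11 bp
  117→16 (wrap): 121-117+16 = 20 bp

[7,7,11,12,14,15,17,18,20]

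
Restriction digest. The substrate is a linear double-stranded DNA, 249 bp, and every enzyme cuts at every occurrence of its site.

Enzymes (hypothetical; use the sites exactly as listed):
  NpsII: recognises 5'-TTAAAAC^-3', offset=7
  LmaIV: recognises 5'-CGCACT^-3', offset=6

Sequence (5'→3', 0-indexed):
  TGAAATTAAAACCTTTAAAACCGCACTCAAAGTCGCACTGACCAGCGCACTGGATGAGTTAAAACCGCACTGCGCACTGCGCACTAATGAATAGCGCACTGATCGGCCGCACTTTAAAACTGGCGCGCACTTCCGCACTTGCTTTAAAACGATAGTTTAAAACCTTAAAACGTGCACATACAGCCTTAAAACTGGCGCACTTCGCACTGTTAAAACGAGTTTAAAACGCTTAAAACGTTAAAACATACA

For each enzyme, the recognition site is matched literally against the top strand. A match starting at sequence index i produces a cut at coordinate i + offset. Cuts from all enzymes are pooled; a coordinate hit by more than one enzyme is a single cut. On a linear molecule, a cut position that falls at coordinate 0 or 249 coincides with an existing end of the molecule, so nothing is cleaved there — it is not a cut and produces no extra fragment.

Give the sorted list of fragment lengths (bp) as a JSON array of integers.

Site scan:
  NpsII (TTAAAAC, off=7): starts [5, 14, 58, 113, 143, 156, 164, 185, 209, 220, 229, 237] → cuts [12, 21, 65, 120, 150, 163, 171, 192, 216, 227, 236, 244]
  LmaIV (CGCACT, off=6): starts [21, 33, 45, 65, 72, 79, 94, 107, 125, 133, 195, 202] → cuts [27, 39, 51, 71, 78, 85, 100, 113, 131, 139, 201, 208]

Pooled cuts: [12, 21, 27, 39, 51, 65, 71, 78, 85, 100, 113, 120, 131, 139, 150, 163, 171, 192, 201, 208, 216, 227, 236, 244]

Fragment lengths:
  [0,12): 12 bp
  [12,21): 9 bp
  [21,27): 6 bp
  [27,39): 12 bp
  [39,51): 12 bp
  [51,65): 14 bp
  [65,71): 6 bp
  [71,78): 7 bp
  [78,85): 7 bp
  [85,100): 15 bp
  [100,113): 13 bp
  [113,120): 7 bp
  [120,131): 11 bp
  [131,139): 8 bp
  [139,150): 11 bp
  [150,163): 13 bp
  [163,171): 8 bp
  [171,192): 21 bp
  [192,201): 9 bp
  [201,208): 7 bp
  [208,216): 8 bp
  [216,227): 11 bp
  [227,236): 9 bp
  [236,244): 8 bp
  [244,249): 5 bp

[5,6,6,7,7,7,7,8,8,8,8,9,9,9,11,11,11,12,12,12,13,13,14,15,21]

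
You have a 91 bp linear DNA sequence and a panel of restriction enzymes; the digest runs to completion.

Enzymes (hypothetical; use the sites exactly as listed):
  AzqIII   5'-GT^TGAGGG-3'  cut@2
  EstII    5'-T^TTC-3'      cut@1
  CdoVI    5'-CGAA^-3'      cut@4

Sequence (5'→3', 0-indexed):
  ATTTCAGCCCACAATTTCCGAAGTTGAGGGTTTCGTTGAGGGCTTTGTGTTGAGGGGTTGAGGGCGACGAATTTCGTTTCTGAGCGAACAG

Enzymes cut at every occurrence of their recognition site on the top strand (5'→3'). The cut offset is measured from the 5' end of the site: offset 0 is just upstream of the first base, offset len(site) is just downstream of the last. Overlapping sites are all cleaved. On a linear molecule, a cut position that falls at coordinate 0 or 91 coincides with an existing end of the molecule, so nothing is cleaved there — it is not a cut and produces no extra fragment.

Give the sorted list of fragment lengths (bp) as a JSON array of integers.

[1,2,2,3,5,5,7,7,8,11,13,13,14]

Per-enzyme occurrences:
  AzqIII GTTGAGGG/2: at [22, 34, 48, 56] ⇒ [24, 36, 50, 58]
  EstII TTTC/1: at [1, 14, 30, 71, 76] ⇒ [2, 15, 31, 72, 77]
  CdoVI CGAA/4: at [18, 67, 84] ⇒ [22, 71, 88]

All cut coordinates (distinct, sorted): [2, 15, 22, 24, 31, 36, 50, 58, 71, 72, 77, 88]

Fragments:
  [0,2): 2 bp
  [2,15): 13 bp
  [15,22): 7 bp
  [22,24): 2 bp
  [24,31): 7 bp
  [31,36): 5 bp
  [36,50): 14 bp
  [50,58): 8 bp
  [58,71): 13 bp
  [71,72): 1 bp
  [72,77): 5 bp
  [77,88): 11 bp
  [88,91): 3 bp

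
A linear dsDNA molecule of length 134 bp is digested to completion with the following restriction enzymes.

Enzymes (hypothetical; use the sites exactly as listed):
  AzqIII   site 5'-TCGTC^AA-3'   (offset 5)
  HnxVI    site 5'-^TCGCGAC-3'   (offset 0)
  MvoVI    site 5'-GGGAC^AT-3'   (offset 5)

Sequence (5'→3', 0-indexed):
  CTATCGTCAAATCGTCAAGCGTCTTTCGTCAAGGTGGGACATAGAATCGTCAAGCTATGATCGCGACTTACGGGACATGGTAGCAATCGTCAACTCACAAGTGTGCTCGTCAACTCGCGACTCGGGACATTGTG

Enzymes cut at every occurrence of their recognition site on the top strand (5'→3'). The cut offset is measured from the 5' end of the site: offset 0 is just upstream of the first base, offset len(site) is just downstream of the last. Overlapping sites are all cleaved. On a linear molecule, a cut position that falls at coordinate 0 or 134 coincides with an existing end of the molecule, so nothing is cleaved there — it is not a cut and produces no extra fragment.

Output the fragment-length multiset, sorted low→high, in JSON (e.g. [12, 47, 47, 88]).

[3,6,8,8,9,10,11,14,14,15,16,20]

Site scan:
  AzqIII (TCGTCAA, off=5): starts [3, 11, 25, 46, 86, 106] → cuts [8, 16, 30, 51, 91, 111]
  HnxVI (TCGCGAC, off=0): starts [60, 114] → cuts [60, 114]
  MvoVI (GGGACAT, off=5): starts [35, 71, 123] → cuts [40, 76, 128]

All cut coordinates (distinct, sorted): [8, 16, 30, 40, 51, 60, 76, 91, 111, 114, 128]

Fragment lengths:
  [0,8): 8 bp
  [8,16): 8 bp
  [16,30): 14 bp
  [30,40): 10 bp
  [40,51): 11 bp
  [51,60): 9 bp
  [60,76): 16 bp
  [76,91): 15 bp
  [91,111): 20 bp
  [111,114): 3 bp
  [114,128): 14 bp
  [128,134): 6 bp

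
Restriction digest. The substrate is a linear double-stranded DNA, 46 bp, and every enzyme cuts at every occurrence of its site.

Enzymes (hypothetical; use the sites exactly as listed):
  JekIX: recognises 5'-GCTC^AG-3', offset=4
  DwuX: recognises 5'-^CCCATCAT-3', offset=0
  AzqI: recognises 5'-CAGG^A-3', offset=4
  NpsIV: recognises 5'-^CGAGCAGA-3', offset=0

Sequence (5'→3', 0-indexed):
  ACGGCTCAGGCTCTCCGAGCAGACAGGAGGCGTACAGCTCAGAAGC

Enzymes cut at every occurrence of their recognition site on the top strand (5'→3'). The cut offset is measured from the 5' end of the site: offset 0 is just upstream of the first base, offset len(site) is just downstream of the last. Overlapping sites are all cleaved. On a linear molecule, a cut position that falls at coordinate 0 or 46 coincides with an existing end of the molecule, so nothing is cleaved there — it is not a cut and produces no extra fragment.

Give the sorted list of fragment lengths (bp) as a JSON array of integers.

[6,7,8,12,13]

Site scan:
  JekIX GCTCAG/4: at [3, 36] ⇒ [7, 40]
  DwuX (CCCATCAT, off=0): no sites
  AzqI CAGGA/4: at [23] ⇒ [27]
  NpsIV CGAGCAGA/0: at [15] ⇒ [15]

Pooled cuts: [7, 15, 27, 40]

Fragments:
  [0,7): 7 bp
  [7,15): 8 bp
  [15,27): 12 bp
  [27,40): 13 bp
  [40,46): 6 bp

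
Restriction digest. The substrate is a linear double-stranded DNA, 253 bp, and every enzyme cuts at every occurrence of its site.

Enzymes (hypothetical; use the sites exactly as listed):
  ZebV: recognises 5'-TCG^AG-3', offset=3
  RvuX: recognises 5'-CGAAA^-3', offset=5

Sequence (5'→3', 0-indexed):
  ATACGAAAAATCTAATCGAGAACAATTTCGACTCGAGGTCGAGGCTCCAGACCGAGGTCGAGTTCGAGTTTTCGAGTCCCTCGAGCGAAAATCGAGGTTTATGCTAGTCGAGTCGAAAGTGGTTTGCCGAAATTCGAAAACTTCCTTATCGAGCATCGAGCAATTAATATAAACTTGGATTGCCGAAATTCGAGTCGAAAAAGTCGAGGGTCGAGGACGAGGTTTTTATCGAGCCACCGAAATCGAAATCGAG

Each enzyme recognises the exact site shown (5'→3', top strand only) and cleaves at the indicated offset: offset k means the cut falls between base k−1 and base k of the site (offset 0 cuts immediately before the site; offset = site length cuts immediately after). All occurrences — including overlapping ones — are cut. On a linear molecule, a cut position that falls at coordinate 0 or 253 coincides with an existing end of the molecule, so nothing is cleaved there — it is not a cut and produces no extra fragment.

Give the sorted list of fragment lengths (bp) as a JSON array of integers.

[2,3,4,4,6,6,6,6,7,7,7,7,8,8,8,8,9,10,11,12,14,16,17,18,19,30]

Site scan:
  ZebV TCGAG/3: at [15, 32, 38, 57, 63, 71, 80, 91, 107, 148, 155, 189, 203, 210, 228, 248] ⇒ [18, 35, 41, 60, 66, 74, 83, 94, 110, 151, 158, 192, 206, 213, 231, 251]
  RvuX CGAAA/5: at [3, 85, 113, 127, 134, 183, 195, 237, 243] ⇒ [8, 90, 118, 132, 139, 188, 200, 242, 248]

Pooled cuts: [8, 18, 35, 41, 60, 66, 74, 83, 90, 94, 110, 118, 132, 139, 151, 158, 188, 192, 200, 206, 213, 231, 242, 248, 251]

Fragments:
  [0,8): 8 bp
  [8,18): 10 bp
  [18,35): 17 bp
  [35,41): 6 bp
  [41,60): 19 bp
  [60,66): 6 bp
  [66,74): 8 bp
  [74,83): 9 bp
  [83,90): 7 bp
  [90,94): 4 bp
  [94,110): 16 bp
  [110,118): 8 bp
  [118,132): 14 bp
  [132,139): 7 bp
  [139,151): 12 bp
  [151,158): 7 bp
  [158,188): 30 bp
  [188,192): 4 bp
  [192,200): 8 bp
  [200,206): 6 bp
  [206,213): 7 bp
  [213,231): 18 bp
  [231,242): 11 bp
  [242,248): 6 bp
  [248,251): 3 bp
  [251,253): 2 bp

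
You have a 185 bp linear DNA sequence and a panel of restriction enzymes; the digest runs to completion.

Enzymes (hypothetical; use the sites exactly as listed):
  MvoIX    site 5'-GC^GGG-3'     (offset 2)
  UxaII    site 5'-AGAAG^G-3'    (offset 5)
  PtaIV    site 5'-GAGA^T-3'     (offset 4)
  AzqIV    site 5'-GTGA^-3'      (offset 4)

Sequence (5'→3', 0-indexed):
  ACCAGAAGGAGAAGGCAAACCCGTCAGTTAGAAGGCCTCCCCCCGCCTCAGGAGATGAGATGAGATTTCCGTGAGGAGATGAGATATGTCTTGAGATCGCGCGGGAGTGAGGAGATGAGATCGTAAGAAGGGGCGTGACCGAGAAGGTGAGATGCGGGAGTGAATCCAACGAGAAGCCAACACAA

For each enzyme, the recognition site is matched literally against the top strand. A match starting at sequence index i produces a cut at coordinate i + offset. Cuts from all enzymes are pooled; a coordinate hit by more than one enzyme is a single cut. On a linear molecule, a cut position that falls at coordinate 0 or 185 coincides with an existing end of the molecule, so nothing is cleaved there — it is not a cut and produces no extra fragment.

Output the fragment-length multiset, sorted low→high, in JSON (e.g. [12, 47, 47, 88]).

Per-enzyme occurrences:
  MvoIX (GCGGG, off=2): starts [100, 153] → cuts [102, 155]
  UxaII (AGAAGG, off=5): starts [3, 9, 29, 125, 141] → cuts [8, 14, 34, 130, 146]
  PtaIV (GAGAT, off=4): starts [51, 56, 61, 75, 80, 92, 111, 116, 148] → cuts [55, 60, 65, 79, 84, 96, 115, 120, 152]
  AzqIV (GTGA, off=4): starts [70, 106, 134, 146, 159] → cuts [74, 110, 138, 150, 163]

All cut coordinates (distinct, sorted): [8, 14, 34, 55, 60, 65, 74, 79, 84, 96, 102, 110, 115, 120, 130, 138, 146, 150, 152, 155, 163]

Fragments:
  [0,8): 8 bp
  [8,14): 6 bp
  [14,34): 20 bp
  [34,55): 21 bp
  [55,60): 5 bp
  [60,65): 5 bp
  [65,74): 9 bp
  [74,79): 5 bp
  [79,84): 5 bp
  [84,96): 12 bp
  [96,102): 6 bp
  [102,110): 8 bp
  [110,115): 5 bp
  [115,120): 5 bp
  [120,130): 10 bp
  [130,138): 8 bp
  [138,146): 8 bp
  [146,150): 4 bp
  [150,152): 2 bp
  [152,155): 3 bp
  [155,163): 8 bp
  [163,185): 22 bp

[2,3,4,5,5,5,5,5,5,6,6,8,8,8,8,8,9,10,12,20,21,22]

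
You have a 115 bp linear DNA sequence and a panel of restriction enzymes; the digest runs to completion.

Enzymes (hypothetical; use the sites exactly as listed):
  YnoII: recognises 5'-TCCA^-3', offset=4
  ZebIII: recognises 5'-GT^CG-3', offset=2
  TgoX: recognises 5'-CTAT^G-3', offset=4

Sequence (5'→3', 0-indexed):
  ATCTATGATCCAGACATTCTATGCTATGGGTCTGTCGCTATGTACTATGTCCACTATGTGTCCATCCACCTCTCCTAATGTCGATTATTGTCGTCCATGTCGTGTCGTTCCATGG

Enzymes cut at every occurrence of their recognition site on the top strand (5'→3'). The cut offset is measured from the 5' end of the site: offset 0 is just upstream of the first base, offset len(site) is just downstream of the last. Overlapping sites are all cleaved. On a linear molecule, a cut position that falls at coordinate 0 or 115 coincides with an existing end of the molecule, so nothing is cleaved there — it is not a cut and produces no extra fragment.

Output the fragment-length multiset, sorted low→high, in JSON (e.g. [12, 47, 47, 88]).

Site scan:
  YnoII TCCA/4: at [8, 49, 60, 64, 93, 108] ⇒ [12, 53, 64, 68, 97, 112]
  ZebIII GTCG/2: at [33, 79, 89, 98, 103] ⇒ [35, 81, 91, 100, 105]
  TgoX CTATG/4: at [2, 18, 23, 37, 44, 53] ⇒ [6, 22, 27, 41, 48, 57]

All cut coordinates (distinct, sorted): [6, 12, 22, 27, 35, 41, 48, 53, 57, 64, 68, 81, 91, 97, 100, 105, 112]

Fragment lengths:
  [0,6): 6 bp
  [6,12): 6 bp
  [12,22): 10 bp
  [22,27): 5 bp
  [27,35): 8 bp
  [35,41): 6 bp
  [41,48): 7 bp
  [48,53): 5 bp
  [53,57): 4 bp
  [57,64): 7 bp
  [64,68): 4 bp
  [68,81): 13 bp
  [81,91): 10 bp
  [91,97): 6 bp
  [97,100): 3 bp
  [100,105): 5 bp
  [105,112): 7 bp
  [112,115): 3 bp

[3,3,4,4,5,5,5,6,6,6,6,7,7,7,8,10,10,13]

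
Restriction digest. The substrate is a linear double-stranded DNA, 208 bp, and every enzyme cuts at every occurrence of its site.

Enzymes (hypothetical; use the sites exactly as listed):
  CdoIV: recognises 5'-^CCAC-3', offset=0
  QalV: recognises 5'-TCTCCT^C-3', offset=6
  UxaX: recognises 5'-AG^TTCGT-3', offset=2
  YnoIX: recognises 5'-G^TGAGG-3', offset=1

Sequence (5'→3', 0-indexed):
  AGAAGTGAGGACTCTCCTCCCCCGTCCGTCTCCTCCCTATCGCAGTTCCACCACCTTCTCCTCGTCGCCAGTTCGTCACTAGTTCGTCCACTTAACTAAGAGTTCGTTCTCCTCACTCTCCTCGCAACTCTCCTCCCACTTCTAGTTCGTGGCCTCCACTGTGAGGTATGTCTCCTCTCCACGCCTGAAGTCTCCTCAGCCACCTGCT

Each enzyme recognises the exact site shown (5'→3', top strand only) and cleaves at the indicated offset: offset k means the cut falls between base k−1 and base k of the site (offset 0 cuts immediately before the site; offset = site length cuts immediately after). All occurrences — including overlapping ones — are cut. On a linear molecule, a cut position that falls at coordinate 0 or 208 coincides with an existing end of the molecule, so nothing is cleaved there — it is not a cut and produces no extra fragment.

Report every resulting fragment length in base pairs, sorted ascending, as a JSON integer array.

Scan for sites:
  CdoIV CCAC/0: at [47, 50, 87, 135, 155, 178, 199] ⇒ [47, 50, 87, 135, 155, 178, 199]
  QalV TCTCCTC/6: at [12, 28, 56, 107, 116, 128, 170, 190] ⇒ [18, 34, 62, 113, 122, 134, 176, 196]
  UxaX AGTTCGT/2: at [69, 80, 100, 143] ⇒ [71, 82, 102, 145]
  YnoIX GTGAGG/1: at [4, 160] ⇒ [5, 161]

All cut coordinates (distinct, sorted): [5, 18, 34, 47, 50, 62, 71, 82, 87, 102, 113, 122, 134, 135, 145, 155, 161, 176, 178, 196, 199]

Fragments:
  [0,5): 5 bp
  [5,18): 13 bp
  [18,34): 16 bp
  [34,47): 13 bp
  [47,50): 3 bp
  [50,62): 12 bp
  [62,71): 9 bp
  [71,82): 11 bp
  [82,87): 5 bp
  [87,102): 15 bp
  [102,113): 11 bp
  [113,122): 9 bp
  [122,134): 12 bp
  [134,135): 1 bp
  [135,145): 10 bp
  [145,155): 10 bp
  [155,161): 6 bp
  [161,176): 15 bp
  [176,178): 2 bp
  [178,196): 18 bp
  [196,199): 3 bp
  [199,208): 9 bp

[1,2,3,3,5,5,6,9,9,9,10,10,11,11,12,12,13,13,15,15,16,18]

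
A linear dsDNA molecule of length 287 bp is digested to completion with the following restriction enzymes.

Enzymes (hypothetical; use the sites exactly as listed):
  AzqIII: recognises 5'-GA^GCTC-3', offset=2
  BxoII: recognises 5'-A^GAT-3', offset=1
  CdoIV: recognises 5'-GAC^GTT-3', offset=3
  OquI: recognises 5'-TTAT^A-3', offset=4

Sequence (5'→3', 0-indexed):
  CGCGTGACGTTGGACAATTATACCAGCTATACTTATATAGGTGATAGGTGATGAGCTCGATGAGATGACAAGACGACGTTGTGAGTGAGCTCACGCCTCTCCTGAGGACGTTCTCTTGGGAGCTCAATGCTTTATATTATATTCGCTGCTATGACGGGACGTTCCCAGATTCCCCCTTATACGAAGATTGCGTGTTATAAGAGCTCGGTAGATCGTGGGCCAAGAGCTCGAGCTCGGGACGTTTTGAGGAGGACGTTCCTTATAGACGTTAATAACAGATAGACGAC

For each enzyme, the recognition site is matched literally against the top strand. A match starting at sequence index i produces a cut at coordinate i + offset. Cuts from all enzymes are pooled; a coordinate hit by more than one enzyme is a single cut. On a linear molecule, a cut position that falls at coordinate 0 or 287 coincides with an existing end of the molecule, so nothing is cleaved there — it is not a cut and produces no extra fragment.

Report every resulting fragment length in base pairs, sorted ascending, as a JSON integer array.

[4,4,5,5,6,7,8,8,9,9,9,10,10,11,12,13,13,13,14,14,14,15,15,18,20,21]

Scan for sites:
  AzqIII (GAGCTC, off=2): starts [52, 86, 119, 200, 223, 229] → cuts [54, 88, 121, 202, 225, 231]
  BxoII (AGAT, off=1): starts [62, 166, 184, 209, 276] → cuts [63, 167, 185, 210, 277]
  CdoIV (GACGTT, off=3): starts [5, 74, 106, 157, 237, 251, 264] → cuts [8, 77, 109, 160, 240, 254, 267]
  OquI (TTATA, off=4): starts [17, 32, 131, 136, 176, 194, 259] → cuts [21, 36, 135, 140, 180, 198, 263]

All cut coordinates (distinct, sorted): [8, 21, 36, 54, 63, 77, 88, 109, 121, 135, 140, 160, 167, 180, 185, 198, 202, 210, 225, 231, 240, 254, 263, 267, 277]

Fragments:
  [0,8): 8 bp
  [8,21): 13 bp
  [21,36): 15 bp
  [36,54): 18 bp
  [54,63): 9 bp
  [63,77): 14 bp
  [77,88): 11 bp
  [88,109): 21 bp
  [109,121): 12 bp
  [121,135): 14 bp
  [135,140): 5 bp
  [140,160): 20 bp
  [160,167): 7 bp
  [167,180): 13 bp
  [180,185): 5 bp
  [185,198): 13 bp
  [198,202): 4 bp
  [202,210): 8 bp
  [210,225): 15 bp
  [225,231): 6 bp
  [231,240): 9 bp
  [240,254): 14 bp
  [254,263): 9 bp
  [263,267): 4 bp
  [267,277): 10 bp
  [277,287): 10 bp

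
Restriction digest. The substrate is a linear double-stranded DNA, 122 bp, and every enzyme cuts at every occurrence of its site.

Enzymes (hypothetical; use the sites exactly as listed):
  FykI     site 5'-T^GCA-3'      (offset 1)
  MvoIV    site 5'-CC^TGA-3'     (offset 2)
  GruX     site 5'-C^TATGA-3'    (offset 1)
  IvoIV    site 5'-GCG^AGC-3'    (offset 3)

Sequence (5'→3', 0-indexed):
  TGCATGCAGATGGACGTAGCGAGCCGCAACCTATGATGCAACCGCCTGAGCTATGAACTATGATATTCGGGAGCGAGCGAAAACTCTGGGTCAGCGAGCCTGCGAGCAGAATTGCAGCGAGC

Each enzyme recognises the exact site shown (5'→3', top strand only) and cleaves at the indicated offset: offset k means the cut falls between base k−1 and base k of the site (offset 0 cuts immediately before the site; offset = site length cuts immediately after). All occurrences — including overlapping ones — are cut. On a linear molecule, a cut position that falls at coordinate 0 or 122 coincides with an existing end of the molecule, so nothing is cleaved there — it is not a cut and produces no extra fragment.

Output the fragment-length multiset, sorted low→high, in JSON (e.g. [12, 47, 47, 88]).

[1,3,4,5,6,6,7,8,9,9,10,16,17,21]

Site scan:
  FykI (TGCA, off=1): starts [0, 4, 36, 112] → cuts [1, 5, 37, 113]
  MvoIV (CCTGA, off=2): starts [44] → cuts [46]
  GruX (CTATGA, off=1): starts [30, 50, 57] → cuts [31, 51, 58]
  IvoIV (GCGAGC, off=3): starts [18, 72, 93, 101, 116] → cuts [21, 75, 96, 104, 119]

All cut coordinates (distinct, sorted): [1, 5, 21, 31, 37, 46, 51, 58, 75, 96, 104, 113, 119]

Fragment lengths:
  [0,1): 1 bp
  [1,5): 4 bp
  [5,21): 16 bp
  [21,31): 10 bp
  [31,37): 6 bp
  [37,46): 9 bp
  [46,51): 5 bp
  [51,58): 7 bp
  [58,75): 17 bp
  [75,96): 21 bp
  [96,104): 8 bp
  [104,113): 9 bp
  [113,119): 6 bp
  [119,122): 3 bp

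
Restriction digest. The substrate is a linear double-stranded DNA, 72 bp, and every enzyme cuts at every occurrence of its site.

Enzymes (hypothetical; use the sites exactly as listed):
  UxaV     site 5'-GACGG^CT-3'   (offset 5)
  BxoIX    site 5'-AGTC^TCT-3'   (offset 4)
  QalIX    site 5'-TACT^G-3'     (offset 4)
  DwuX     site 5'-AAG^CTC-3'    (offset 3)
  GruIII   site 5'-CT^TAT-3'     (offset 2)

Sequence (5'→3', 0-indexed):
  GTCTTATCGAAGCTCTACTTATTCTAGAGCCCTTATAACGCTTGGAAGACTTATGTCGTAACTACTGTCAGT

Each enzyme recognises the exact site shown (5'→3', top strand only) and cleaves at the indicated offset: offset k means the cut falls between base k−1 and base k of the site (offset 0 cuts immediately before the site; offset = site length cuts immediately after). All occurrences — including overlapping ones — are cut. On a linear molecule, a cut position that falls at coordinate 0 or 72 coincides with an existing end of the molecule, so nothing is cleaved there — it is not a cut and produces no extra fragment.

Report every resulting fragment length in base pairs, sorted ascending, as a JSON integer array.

[4,6,7,8,14,15,18]

Site scan:
  UxaV (GACGGCT, off=5): no sites
  BxoIX (AGTCTCT, off=4): no sites
  QalIX (TACTG, off=4): starts [62] → cuts [66]
  DwuX (AAGCTC, off=3): starts [9] → cuts [12]
  GruIII (CTTAT, off=2): starts [2, 17, 31, 49] → cuts [4, 19, 33, 51]

Pooled cuts: [4, 12, 19, 33, 51, 66]

Fragment lengths:
  [0,4): 4 bp
  [4,12): 8 bp
  [12,19): 7 bp
  [19,33): 14 bp
  [33,51): 18 bp
  [51,66): 15 bp
  [66,72): 6 bp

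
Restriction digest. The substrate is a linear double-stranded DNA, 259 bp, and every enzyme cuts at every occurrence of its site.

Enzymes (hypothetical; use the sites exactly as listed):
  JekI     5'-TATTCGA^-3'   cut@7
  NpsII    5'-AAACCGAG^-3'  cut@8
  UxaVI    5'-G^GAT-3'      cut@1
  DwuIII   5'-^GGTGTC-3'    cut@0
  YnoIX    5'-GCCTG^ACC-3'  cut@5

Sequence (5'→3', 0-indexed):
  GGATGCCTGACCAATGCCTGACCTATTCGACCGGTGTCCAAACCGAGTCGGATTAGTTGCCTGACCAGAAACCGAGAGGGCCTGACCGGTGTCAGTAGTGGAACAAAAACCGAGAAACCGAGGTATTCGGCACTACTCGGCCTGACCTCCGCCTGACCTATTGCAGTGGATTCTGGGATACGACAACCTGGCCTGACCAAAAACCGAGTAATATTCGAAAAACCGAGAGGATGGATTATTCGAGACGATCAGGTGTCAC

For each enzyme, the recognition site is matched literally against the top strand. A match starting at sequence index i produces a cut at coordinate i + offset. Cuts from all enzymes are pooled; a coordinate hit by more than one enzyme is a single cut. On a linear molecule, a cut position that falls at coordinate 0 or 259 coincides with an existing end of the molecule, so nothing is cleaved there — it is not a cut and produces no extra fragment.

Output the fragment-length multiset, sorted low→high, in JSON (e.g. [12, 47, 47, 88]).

Scan for sites:
  JekI TATTCGA/7: at [23, 211, 236] ⇒ [30, 218, 243]
  NpsII AAACCGAG/8: at [39, 68, 106, 114, 200, 219] ⇒ [47, 76, 114, 122, 208, 227]
  UxaVI GGAT/1: at [0, 49, 167, 175, 228, 232] ⇒ [1, 50, 168, 176, 229, 233]
  DwuIII GGTGTC/0: at [32, 87, 251] ⇒ [32, 87, 251]
  YnoIX GCCTGACC/5: at [4, 15, 58, 79, 139, 150, 190] ⇒ [9, 20, 63, 84, 144, 155, 195]

All cut coordinates (distinct, sorted): [1, 9, 20, 30, 32, 47, 50, 63, 76, 84, 87, 114, 122, 144, 155, 168, 176, 195, 208, 218, 227, 229, 233, 243, 251]

Fragments:
  [0,1): 1 bp
  [1,9): 8 bp
  [9,20): 11 bp
  [20,30): 10 bp
  [30,32): 2 bp
  [32,47): 15 bp
  [47,50): 3 bp
  [50,63): 13 bp
  [63,76): 13 bp
  [76,84): 8 bp
  [84,87): 3 bp
  [87,114): 27 bp
  [114,122): 8 bp
  [122,144): 22 bp
  [144,155): 11 bp
  [155,168): 13 bp
  [168,176): 8 bp
  [176,195): 19 bp
  [195,208): 13 bp
  [208,218): 10 bp
  [218,227): 9 bp
  [227,229): 2 bp
  [229,233): 4 bp
  [233,243): 10 bp
  [243,251): 8 bp
  [251,259): 8 bp

[1,2,2,3,3,4,8,8,8,8,8,8,9,10,10,10,11,11,13,13,13,13,15,19,22,27]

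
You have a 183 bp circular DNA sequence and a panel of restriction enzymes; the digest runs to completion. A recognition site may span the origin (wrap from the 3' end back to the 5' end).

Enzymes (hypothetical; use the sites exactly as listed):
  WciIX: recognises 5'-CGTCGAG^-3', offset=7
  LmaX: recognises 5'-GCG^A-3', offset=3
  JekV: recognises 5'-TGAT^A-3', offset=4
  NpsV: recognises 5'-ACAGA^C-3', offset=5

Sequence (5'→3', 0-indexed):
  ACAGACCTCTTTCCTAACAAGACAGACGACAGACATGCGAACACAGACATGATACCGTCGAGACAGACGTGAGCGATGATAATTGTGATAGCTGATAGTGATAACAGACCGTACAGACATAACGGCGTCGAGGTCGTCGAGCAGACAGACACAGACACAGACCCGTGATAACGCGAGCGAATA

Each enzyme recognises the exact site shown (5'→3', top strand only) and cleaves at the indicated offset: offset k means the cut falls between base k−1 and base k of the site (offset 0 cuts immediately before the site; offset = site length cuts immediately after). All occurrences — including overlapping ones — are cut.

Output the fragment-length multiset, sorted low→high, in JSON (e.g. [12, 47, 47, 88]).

Site scan:
  WciIX CGTCGAG/7: at [55, 125, 134] ⇒ [62, 132, 141]
  LmaX GCGA/3: at [36, 72, 172, 176] ⇒ [39, 75, 175, 179]
  JekV TGATA/4: at [49, 76, 85, 92, 98, 165] ⇒ [53, 80, 89, 96, 102, 169]
  NpsV ACAGAC/5: at [0, 21, 28, 42, 62, 103, 112, 144, 150, 156] ⇒ [5, 26, 33, 47, 67, 108, 117, 149, 155, 161]

Pooled cuts: [5, 26, 33, 39, 47, 53, 62, 67, 75, 80, 89, 96, 102, 108, 117, 132, 141, 149, 155, 161, 169, 175, 179]

Fragments:
  5→26: 21 bp
  26→33: 7 bp
  33→39: 6 bp
  39→47: 8 bp
  47→53: 6 bp
  53→62: 9 bp
  62→67: 5 bp
  67→75: 8 bp
  75→80: 5 bp
  80→89: 9 bp
  89→96: 7 bp
  96→102: 6 bp
  102→108: 6 bp
  108→117: 9 bp
  117→132: 15 bp
  132→141: 9 bp
  141→149: 8 bp
  149→155: 6 bp
  155→161: 6 bp
  161→169: 8 bp
  169→175: 6 bp
  175→179: 4 bp
  179→5 (wrap): 183-179+5 = 9 bp

[4,5,5,6,6,6,6,6,6,6,7,7,8,8,8,8,9,9,9,9,9,15,21]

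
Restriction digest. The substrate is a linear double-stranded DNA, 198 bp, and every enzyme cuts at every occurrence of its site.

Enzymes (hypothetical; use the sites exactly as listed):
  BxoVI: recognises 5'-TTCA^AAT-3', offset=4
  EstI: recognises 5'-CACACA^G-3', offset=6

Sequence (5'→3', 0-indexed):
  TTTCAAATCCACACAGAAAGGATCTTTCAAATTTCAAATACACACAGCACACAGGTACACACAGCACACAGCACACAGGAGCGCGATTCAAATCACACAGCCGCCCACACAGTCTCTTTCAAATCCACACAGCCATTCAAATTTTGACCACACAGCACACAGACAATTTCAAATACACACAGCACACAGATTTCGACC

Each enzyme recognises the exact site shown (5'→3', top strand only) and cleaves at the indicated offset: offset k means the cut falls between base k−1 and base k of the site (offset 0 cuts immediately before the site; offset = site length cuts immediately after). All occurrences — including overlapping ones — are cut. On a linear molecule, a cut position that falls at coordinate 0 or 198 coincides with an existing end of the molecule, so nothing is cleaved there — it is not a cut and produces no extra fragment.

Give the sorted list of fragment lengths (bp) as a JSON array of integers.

[5,7,7,7,7,7,7,8,9,10,10,10,10,10,10,10,10,12,13,14,15]

Per-enzyme occurrences:
  BxoVI TTCAAAT/4: at [1, 25, 32, 86, 117, 135, 167] ⇒ [5, 29, 36, 90, 121, 139, 171]
  EstI CACACAG/6: at [9, 40, 47, 57, 64, 71, 93, 105, 125, 148, 155, 175, 182] ⇒ [15, 46, 53, 63, 70, 77, 99, 111, 131, 154, 161, 181, 188]

All cut coordinates (distinct, sorted): [5, 15, 29, 36, 46, 53, 63, 70, 77, 90, 99, 111, 121, 131, 139, 154, 161, 171, 181, 188]

Fragment lengths:
  [0,5): 5 bp
  [5,15): 10 bp
  [15,29): 14 bp
  [29,36): 7 bp
  [36,46): 10 bp
  [46,53): 7 bp
  [53,63): 10 bp
  [63,70): 7 bp
  [70,77): 7 bp
  [77,90): 13 bp
  [90,99): 9 bp
  [99,111): 12 bp
  [111,121): 10 bp
  [121,131): 10 bp
  [131,139): 8 bp
  [139,154): 15 bp
  [154,161): 7 bp
  [161,171): 10 bp
  [171,181): 10 bp
  [181,188): 7 bp
  [188,198): 10 bp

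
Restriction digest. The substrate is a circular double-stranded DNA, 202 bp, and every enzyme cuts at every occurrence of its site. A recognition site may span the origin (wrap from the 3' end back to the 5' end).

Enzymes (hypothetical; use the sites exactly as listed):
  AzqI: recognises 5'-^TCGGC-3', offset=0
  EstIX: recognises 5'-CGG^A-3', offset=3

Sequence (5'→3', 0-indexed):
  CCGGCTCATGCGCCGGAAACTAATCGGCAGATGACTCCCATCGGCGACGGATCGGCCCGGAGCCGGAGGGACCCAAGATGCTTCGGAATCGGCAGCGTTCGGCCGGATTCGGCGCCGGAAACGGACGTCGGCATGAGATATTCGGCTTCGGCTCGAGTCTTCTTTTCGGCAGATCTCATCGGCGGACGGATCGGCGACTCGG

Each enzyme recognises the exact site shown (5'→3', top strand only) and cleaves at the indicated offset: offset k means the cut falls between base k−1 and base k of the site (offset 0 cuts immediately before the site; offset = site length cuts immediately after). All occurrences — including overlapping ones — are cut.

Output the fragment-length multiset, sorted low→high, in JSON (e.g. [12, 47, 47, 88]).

Site scan:
  AzqI TCGGC/0: at [23, 40, 51, 88, 98, 108, 127, 141, 147, 165, 178, 190, 198] ⇒ [23, 40, 51, 88, 98, 108, 127, 141, 147, 165, 178, 190, 198]
  EstIX CGGA/3: at [13, 47, 57, 63, 83, 103, 115, 121, 182, 186] ⇒ [16, 50, 60, 66, 86, 106, 118, 124, 185, 189]

Pooled cuts: [16, 23, 40, 50, 51, 60, 66, 86, 88, 98, 106, 108, 118, 124, 127, 141, 147, 165, 178, 185, 189, 190, 198]

Fragment lengths:
  16→23: 7 bp
  23→40: 17 bp
  40→50: 10 bp
  50→51: 1 bp
  51→60: 9 bp
  60→66: 6 bp
  66→86: 20 bp
  86→88: 2 bp
  88→98: 10 bp
  98→106: 8 bp
  106→108: 2 bp
  108→118: 10 bp
  118→124: 6 bp
  124→127: 3 bp
  127→141: 14 bp
  141→147: 6 bp
  147→165: 18 bp
  165→178: 13 bp
  178→185: 7 bp
  185→189: 4 bp
  189→190: 1 bp
  190→198: 8 bp
  198→16 (wrap): 202-198+16 = 20 bp

[1,1,2,2,3,4,6,6,6,7,7,8,8,9,10,10,10,13,14,17,18,20,20]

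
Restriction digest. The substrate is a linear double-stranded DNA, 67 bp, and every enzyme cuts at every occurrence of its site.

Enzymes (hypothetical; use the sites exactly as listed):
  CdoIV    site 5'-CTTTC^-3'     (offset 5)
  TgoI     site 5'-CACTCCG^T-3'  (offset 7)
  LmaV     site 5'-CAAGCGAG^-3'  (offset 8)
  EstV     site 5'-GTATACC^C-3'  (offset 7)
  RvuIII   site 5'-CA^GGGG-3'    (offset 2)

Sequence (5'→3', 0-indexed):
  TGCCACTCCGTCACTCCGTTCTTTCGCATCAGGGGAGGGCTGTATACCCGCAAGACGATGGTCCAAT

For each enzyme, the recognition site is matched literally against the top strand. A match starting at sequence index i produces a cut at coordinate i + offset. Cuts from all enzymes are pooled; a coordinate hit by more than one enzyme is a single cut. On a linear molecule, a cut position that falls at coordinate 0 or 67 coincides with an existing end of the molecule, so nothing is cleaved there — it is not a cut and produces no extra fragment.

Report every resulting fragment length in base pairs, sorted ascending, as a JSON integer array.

Site scan:
  CdoIV (CTTTC, off=5): starts [20] → cuts [25]
  TgoI (CACTCCGT, off=7): starts [3, 11] → cuts [10, 18]
  LmaV (CAAGCGAG, off=8): no sites
  EstV (GTATACCC, off=7): starts [41] → cuts [48]
  RvuIII (CAGGGG, off=2): starts [29] → cuts [31]

Pooled cuts: [10, 18, 25, 31, 48]

Fragment lengths:
  [0,10): 10 bp
  [10,18): 8 bp
  [18,25): 7 bp
  [25,31): 6 bp
  [31,48): 17 bp
  [48,67): 19 bp

[6,7,8,10,17,19]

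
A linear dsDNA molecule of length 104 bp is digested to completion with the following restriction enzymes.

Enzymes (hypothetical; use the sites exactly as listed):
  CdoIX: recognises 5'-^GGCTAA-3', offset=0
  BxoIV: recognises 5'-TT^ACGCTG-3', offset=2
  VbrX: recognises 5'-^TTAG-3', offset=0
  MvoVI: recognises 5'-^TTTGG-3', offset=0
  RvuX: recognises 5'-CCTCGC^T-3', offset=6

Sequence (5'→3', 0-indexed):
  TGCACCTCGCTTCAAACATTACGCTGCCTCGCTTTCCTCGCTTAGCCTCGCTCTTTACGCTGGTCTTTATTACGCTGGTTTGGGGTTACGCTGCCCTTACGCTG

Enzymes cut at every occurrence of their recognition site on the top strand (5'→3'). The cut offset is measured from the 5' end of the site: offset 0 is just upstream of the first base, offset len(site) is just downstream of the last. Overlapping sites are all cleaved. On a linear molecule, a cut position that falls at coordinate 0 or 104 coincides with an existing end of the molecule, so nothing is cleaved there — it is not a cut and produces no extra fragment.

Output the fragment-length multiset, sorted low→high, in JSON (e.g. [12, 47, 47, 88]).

Per-enzyme occurrences:
  CdoIX (GGCTAA, off=0): no sites
  BxoIV (TTACGCTG, off=2): starts [18, 54, 69, 85, 96] → cuts [20, 56, 71, 87, 98]
  VbrX (TTAG, off=0): starts [41] → cuts [41]
  MvoVI (TTTGG, off=0): starts [78] → cuts [78]
  RvuX (CCTCGCT, off=6): starts [4, 26, 35, 45] → cuts [10, 32, 41, 51]

All cut coordinates (distinct, sorted): [10, 20, 32, 41, 51, 56, 71, 78, 87, 98]

Fragment lengths:
  [0,10): 10 bp
  [10,20): 10 bp
  [20,32): 12 bp
  [32,41): 9 bp
  [41,51): 10 bp
  [51,56): 5 bp
  [56,71): 15 bp
  [71,78): 7 bp
  [78,87): 9 bp
  [87,98): 11 bp
  [98,104): 6 bp

[5,6,7,9,9,10,10,10,11,12,15]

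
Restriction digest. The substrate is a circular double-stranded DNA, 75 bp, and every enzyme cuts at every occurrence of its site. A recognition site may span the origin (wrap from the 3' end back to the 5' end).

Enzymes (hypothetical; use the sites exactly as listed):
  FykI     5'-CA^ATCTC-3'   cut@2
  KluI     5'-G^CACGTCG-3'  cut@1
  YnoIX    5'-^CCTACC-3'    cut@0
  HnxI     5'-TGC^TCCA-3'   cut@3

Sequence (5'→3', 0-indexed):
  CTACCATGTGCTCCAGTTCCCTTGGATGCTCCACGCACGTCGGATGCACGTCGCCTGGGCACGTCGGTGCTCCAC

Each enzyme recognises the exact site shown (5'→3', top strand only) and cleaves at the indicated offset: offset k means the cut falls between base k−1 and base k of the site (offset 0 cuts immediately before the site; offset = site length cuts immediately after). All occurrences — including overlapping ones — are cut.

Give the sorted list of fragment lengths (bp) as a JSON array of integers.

Site scan:
  FykI (CAATCTC, off=2): no sites
  KluI (GCACGTCG, off=1): starts [34, 45, 58] → cuts [35, 46, 59]
  YnoIX (CCTACC, off=0): starts [74] → cuts [74]
  HnxI (TGCTCCA, off=3): starts [8, 26, 67] → cuts [11, 29, 70]

Pooled cuts: [11, 29, 35, 46, 59, 70, 74]

Fragments:
  11→29: 18 bp
  29→35: 6 bp
  35→46: 11 bp
  46→59: 13 bp
  59→70: 11 bp
  70→74: 4 bp
  74→11 (wrap): 75-74+11 = 12 bp

[4,6,11,11,12,13,18]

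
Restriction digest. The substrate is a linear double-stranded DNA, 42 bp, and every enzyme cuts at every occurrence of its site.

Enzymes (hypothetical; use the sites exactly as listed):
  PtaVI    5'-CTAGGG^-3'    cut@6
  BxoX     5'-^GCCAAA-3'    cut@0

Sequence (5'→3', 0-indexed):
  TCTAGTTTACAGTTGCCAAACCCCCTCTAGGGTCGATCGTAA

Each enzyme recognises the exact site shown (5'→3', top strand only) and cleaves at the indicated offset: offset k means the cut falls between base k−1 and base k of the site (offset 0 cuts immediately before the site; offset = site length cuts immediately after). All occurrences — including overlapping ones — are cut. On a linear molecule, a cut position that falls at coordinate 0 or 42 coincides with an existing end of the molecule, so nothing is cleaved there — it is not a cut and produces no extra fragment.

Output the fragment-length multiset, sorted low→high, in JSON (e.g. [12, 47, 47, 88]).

[10,14,18]

Per-enzyme occurrences:
  PtaVI (CTAGGG, off=6): starts [26] → cuts [32]
  BxoX (GCCAAA, off=0): starts [14] → cuts [14]

All cut coordinates (distinct, sorted): [14, 32]

Fragment lengths:
  [0,14): 14 bp
  [14,32): 18 bp
  [32,42): 10 bp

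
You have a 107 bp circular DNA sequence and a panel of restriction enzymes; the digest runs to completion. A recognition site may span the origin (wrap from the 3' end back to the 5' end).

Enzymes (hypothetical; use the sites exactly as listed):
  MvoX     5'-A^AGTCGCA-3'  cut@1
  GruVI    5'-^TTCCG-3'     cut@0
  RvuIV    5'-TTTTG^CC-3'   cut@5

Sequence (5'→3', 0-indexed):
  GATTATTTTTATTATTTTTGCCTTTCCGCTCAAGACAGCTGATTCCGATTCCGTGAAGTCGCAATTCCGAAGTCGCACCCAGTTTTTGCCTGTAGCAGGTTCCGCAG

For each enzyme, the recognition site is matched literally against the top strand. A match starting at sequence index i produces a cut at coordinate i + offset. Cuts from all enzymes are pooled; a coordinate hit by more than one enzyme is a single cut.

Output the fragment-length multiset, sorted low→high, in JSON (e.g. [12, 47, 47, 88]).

Scan for sites:
  MvoX AAGTCGCA/1: at [55, 69] ⇒ [56, 70]
  GruVI TTCCG/0: at [23, 42, 48, 64, 99] ⇒ [23, 42, 48, 64, 99]
  RvuIV TTTTGCC/5: at [15, 83] ⇒ [20, 88]

Pooled cuts: [20, 23, 42, 48, 56, 64, 70, 88, 99]

Fragments:
  20→23: 3 bp
  23→42: 19 bp
  42→48: 6 bp
  48→56: 8 bp
  56→64: 8 bp
  64→70: 6 bp
  70→88: 18 bp
  88→99: 11 bp
  99→20 (wrap): 107-99+20 = 28 bp

[3,6,6,8,8,11,18,19,28]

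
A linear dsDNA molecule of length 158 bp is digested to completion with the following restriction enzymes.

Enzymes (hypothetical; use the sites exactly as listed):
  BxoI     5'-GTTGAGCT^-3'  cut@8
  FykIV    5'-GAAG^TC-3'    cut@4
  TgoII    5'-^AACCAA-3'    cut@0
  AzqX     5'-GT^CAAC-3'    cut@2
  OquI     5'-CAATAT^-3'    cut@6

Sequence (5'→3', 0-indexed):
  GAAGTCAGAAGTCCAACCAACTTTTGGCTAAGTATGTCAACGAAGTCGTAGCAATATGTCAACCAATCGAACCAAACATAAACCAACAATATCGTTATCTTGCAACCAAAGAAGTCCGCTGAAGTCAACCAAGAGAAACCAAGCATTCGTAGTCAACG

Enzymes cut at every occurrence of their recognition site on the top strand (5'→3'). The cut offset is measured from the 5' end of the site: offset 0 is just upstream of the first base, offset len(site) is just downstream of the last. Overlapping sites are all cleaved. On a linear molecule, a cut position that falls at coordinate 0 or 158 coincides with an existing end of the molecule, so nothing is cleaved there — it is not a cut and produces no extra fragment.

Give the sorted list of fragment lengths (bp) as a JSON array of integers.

Per-enzyme occurrences:
  BxoI (GTTGAGCT, off=8): no sites
  FykIV (GAAGTC, off=4): starts [0, 7, 41, 110, 120] → cuts [4, 11, 45, 114, 124]
  TgoII (AACCAA, off=0): starts [14, 60, 69, 80, 103, 126, 136] → cuts [14, 60, 69, 80, 103, 126, 136]
  AzqX (GTCAAC, off=2): starts [35, 57, 123, 151] → cuts [37, 59, 125, 153]
  OquI (CAATAT, off=6): starts [51, 86] → cuts [57, 92]

Pooled cuts: [4, 11, 14, 37, 45, 57, 59, 60, 69, 80, 92, 103, 114, 124, 125, 126, 136, 153]

Fragments:
  [0,4): 4 bp
  [4,11): 7 bp
  [11,14): 3 bp
  [14,37): 23 bp
  [37,45): 8 bp
  [45,57): 12 bp
  [57,59): 2 bp
  [59,60): 1 bp
  [60,69): 9 bp
  [69,80): 11 bp
  [80,92): 12 bp
  [92,103): 11 bp
  [103,114): 11 bp
  [114,124): 10 bp
  [124,125): 1 bp
  [125,126): 1 bp
  [126,136): 10 bp
  [136,153): 17 bp
  [153,158): 5 bp

[1,1,1,2,3,4,5,7,8,9,10,10,11,11,11,12,12,17,23]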